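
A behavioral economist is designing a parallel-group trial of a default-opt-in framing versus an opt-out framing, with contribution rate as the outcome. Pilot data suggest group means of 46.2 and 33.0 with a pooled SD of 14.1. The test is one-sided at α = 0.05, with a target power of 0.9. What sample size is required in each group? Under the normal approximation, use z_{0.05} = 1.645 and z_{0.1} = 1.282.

Cohen's d = |M₁ − M₂| / SD_pooled = |46.2 − 33.0| / 14.1 = 13.2 / 14.1 = 0.936.
For two independent groups with equal n: n = 2·((z_{α} + z_β) / d)².
z_{α} + z_β = 1.645 + 1.282 = 2.927.
n = 2 × (2.927 / 0.936)² = 2 × 3.127² = 2 × 9.78 = 19.6.
Round up to the next whole participant.

n = 20 per group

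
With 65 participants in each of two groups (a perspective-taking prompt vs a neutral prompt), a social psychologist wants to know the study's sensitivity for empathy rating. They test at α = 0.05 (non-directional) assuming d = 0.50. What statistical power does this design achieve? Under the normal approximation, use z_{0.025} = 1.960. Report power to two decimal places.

For two equal groups, power = Φ(d·√(n/2) − z_{α/2}).
d·√(n/2) = 0.50 × √(65/2) = 0.50 × 5.701 = 2.850.
z_β = 2.850 − 1.960 = 0.890.
Power = Φ(0.890) = 0.813.

power ≈ 0.81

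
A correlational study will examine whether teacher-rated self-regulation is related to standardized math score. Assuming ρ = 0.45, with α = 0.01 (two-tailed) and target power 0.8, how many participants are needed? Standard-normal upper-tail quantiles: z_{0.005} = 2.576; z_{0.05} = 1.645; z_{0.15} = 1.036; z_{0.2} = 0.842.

Fisher's z: C = ½·ln((1+r)/(1−r)) = ½·ln(2.6364) = 0.4847.
n = ((z_{α/2} + z_β)/C)² + 3.
(2.576 + 0.842) / 0.4847 = 3.418 / 0.4847 = 7.052.
n = 7.052² + 3 = 49.73 + 3 = 52.7.
Round up.

n = 53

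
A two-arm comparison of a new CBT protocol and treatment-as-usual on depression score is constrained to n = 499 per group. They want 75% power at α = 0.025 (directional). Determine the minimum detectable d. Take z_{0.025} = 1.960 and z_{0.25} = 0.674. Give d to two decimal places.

d_min ≈ 0.17

For two independent groups of n = 499 each: d_min = (z_{α} + z_β)·√(2/n).
z-sum = 1.960 + 0.674 = 2.634.
d_min = 2.634 × √(2/499) = 2.634 × 0.0633 = 0.167.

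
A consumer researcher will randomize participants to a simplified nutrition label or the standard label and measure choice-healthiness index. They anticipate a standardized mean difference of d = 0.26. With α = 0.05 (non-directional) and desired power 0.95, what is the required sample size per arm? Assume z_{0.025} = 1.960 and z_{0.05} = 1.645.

n = 385 per group

For two independent groups with equal n: n = 2·((z_{α/2} + z_β) / d)².
z_{α/2} + z_β = 1.960 + 1.645 = 3.605.
n = 2 × (3.605 / 0.26)² = 2 × 13.865² = 2 × 192.25 = 384.5.
Round up to the next whole participant.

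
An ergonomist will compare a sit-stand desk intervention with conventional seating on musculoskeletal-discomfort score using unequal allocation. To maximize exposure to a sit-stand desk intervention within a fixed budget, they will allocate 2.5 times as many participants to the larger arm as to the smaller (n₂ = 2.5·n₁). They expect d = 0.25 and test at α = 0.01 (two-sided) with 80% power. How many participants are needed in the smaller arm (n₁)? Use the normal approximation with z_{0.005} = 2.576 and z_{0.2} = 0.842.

n₁ = 262

With allocation ratio k = n₂/n₁ = 2.5, Var(x̄₁−x̄₂) = σ²(1/n₁ + 1/(k·n₁)) = σ²·(k+1)/(k·n₁).
So n₁ = (1 + 1/k)·((z_{α/2} + z_β)/d)² = 1.400 × (3.418/0.25)².
n₁ = 1.400 × 186.92 = 261.7.
Round up: n₁ = 262, giving n₂ = 2.5 × 262 = 655.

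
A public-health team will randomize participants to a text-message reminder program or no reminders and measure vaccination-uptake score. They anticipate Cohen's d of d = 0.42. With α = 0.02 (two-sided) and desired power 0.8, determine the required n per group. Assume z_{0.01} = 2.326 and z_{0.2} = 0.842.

For two independent groups with equal n: n = 2·((z_{α/2} + z_β) / d)².
z_{α/2} + z_β = 2.326 + 0.842 = 3.168.
n = 2 × (3.168 / 0.42)² = 2 × 7.543² = 2 × 56.89 = 113.8.
Round up to the next whole participant.

n = 114 per group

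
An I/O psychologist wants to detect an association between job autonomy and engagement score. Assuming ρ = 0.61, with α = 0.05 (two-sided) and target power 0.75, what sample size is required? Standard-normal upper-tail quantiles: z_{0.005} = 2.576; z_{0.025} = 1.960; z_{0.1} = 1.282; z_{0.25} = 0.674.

n = 17

Fisher's z: C = ½·ln((1+r)/(1−r)) = ½·ln(4.1282) = 0.7089.
n = ((z_{α/2} + z_β)/C)² + 3.
(1.960 + 0.674) / 0.7089 = 2.634 / 0.7089 = 3.716.
n = 3.716² + 3 = 13.81 + 3 = 16.8.
Round up.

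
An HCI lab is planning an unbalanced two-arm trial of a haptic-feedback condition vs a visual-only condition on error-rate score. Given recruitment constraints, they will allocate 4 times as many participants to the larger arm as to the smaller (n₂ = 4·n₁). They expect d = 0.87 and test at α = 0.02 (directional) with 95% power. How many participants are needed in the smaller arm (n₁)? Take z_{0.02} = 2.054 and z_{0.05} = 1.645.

n₁ = 23

With allocation ratio k = n₂/n₁ = 4, Var(x̄₁−x̄₂) = σ²(1/n₁ + 1/(k·n₁)) = σ²·(k+1)/(k·n₁).
So n₁ = (1 + 1/k)·((z_{α} + z_β)/d)² = 1.250 × (3.699/0.87)².
n₁ = 1.250 × 18.08 = 22.6.
Round up: n₁ = 23, giving n₂ = 4 × 23 = 92.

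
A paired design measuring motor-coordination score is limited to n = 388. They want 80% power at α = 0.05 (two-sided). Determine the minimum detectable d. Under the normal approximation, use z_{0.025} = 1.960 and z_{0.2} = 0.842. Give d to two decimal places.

For a single sample (or paired design) of n = 388: d_min = (z_{α/2} + z_β)/√n.
z-sum = 1.960 + 0.842 = 2.802.
d_min = 2.802 / √388 = 2.802 / 19.698 = 0.142.

d_min ≈ 0.14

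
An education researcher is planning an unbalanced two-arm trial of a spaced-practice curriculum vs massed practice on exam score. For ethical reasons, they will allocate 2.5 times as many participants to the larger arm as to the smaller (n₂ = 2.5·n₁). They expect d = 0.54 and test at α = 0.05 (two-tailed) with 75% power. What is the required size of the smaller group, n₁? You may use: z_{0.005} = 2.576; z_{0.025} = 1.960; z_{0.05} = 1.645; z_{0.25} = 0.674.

n₁ = 34

With allocation ratio k = n₂/n₁ = 2.5, Var(x̄₁−x̄₂) = σ²(1/n₁ + 1/(k·n₁)) = σ²·(k+1)/(k·n₁).
So n₁ = (1 + 1/k)·((z_{α/2} + z_β)/d)² = 1.400 × (2.634/0.54)².
n₁ = 1.400 × 23.79 = 33.3.
Round up: n₁ = 34, giving n₂ = 2.5 × 34 = 85.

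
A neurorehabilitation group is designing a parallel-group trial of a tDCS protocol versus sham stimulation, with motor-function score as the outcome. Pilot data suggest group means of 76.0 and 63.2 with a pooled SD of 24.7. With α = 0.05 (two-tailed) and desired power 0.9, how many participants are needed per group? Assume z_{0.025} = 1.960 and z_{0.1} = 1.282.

Cohen's d = |M₁ − M₂| / SD_pooled = |76.0 − 63.2| / 24.7 = 12.8 / 24.7 = 0.518.
For two independent groups with equal n: n = 2·((z_{α/2} + z_β) / d)².
z_{α/2} + z_β = 1.960 + 1.282 = 3.242.
n = 2 × (3.242 / 0.518)² = 2 × 6.259² = 2 × 39.17 = 78.3.
Round up to the next whole participant.

n = 79 per group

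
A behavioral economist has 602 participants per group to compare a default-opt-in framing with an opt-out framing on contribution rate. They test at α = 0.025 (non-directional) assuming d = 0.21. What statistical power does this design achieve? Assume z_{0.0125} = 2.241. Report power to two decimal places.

For two equal groups, power = Φ(d·√(n/2) − z_{α/2}).
d·√(n/2) = 0.21 × √(602/2) = 0.21 × 17.349 = 3.643.
z_β = 3.643 − 2.241 = 1.402.
Power = Φ(1.402) = 0.920.

power ≈ 0.92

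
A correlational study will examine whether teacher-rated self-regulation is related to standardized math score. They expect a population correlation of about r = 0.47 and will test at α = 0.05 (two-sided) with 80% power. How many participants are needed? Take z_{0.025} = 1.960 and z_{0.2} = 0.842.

Fisher's z: C = ½·ln((1+r)/(1−r)) = ½·ln(2.7736) = 0.5101.
n = ((z_{α/2} + z_β)/C)² + 3.
(1.960 + 0.842) / 0.5101 = 2.802 / 0.5101 = 5.493.
n = 5.493² + 3 = 30.17 + 3 = 33.2.
Round up.

n = 34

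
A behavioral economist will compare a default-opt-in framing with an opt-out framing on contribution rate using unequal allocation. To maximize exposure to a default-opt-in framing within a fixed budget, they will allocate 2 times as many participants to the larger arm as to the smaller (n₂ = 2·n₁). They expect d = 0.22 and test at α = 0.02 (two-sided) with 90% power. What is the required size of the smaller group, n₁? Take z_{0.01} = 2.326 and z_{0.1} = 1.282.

n₁ = 404

With allocation ratio k = n₂/n₁ = 2, Var(x̄₁−x̄₂) = σ²(1/n₁ + 1/(k·n₁)) = σ²·(k+1)/(k·n₁).
So n₁ = (1 + 1/k)·((z_{α/2} + z_β)/d)² = 1.500 × (3.608/0.22)².
n₁ = 1.500 × 268.96 = 403.4.
Round up: n₁ = 404, giving n₂ = 2 × 404 = 808.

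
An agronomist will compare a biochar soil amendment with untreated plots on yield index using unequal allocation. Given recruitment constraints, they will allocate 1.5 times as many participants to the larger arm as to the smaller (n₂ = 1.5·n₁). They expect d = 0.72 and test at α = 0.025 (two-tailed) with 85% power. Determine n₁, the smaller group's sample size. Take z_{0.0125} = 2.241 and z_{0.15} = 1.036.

With allocation ratio k = n₂/n₁ = 1.5, Var(x̄₁−x̄₂) = σ²(1/n₁ + 1/(k·n₁)) = σ²·(k+1)/(k·n₁).
So n₁ = (1 + 1/k)·((z_{α/2} + z_β)/d)² = 1.667 × (3.277/0.72)².
n₁ = 1.667 × 20.72 = 34.5.
Round up: n₁ = 35, giving n₂ = ⌈1.5 × 35⌉ = ⌈52.5⌉ = 53.

n₁ = 35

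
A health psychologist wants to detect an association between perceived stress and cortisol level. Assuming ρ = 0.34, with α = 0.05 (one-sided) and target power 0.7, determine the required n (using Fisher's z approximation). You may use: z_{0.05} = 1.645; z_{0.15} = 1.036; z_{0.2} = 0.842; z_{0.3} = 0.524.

Fisher's z: C = ½·ln((1+r)/(1−r)) = ½·ln(2.0303) = 0.3541.
n = ((z_{α} + z_β)/C)² + 3.
(1.645 + 0.524) / 0.3541 = 2.169 / 0.3541 = 6.125.
n = 6.125² + 3 = 37.52 + 3 = 40.5.
Round up.

n = 41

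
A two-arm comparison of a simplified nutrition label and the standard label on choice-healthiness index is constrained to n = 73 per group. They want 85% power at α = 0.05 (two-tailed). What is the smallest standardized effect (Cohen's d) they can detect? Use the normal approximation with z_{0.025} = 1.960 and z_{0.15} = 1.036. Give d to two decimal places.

d_min ≈ 0.50

For two independent groups of n = 73 each: d_min = (z_{α/2} + z_β)·√(2/n).
z-sum = 1.960 + 1.036 = 2.996.
d_min = 2.996 × √(2/73) = 2.996 × 0.1655 = 0.496.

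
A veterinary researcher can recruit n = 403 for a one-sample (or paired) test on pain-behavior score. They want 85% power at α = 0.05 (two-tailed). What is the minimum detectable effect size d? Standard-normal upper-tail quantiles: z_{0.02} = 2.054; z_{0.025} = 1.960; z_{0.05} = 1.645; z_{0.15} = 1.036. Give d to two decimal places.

d_min ≈ 0.15

For a single sample (or paired design) of n = 403: d_min = (z_{α/2} + z_β)/√n.
z-sum = 1.960 + 1.036 = 2.996.
d_min = 2.996 / √403 = 2.996 / 20.075 = 0.149.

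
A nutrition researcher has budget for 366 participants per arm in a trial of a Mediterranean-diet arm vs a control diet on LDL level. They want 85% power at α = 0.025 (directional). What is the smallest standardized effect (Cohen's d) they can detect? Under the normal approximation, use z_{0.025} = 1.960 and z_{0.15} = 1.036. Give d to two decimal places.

d_min ≈ 0.22

For two independent groups of n = 366 each: d_min = (z_{α} + z_β)·√(2/n).
z-sum = 1.960 + 1.036 = 2.996.
d_min = 2.996 × √(2/366) = 2.996 × 0.0739 = 0.221.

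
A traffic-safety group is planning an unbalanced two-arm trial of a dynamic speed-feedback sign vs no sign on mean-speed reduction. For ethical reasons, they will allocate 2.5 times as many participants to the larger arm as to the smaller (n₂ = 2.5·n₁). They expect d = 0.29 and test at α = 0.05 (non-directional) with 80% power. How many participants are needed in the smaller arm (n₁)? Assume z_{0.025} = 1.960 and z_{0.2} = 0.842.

n₁ = 131

With allocation ratio k = n₂/n₁ = 2.5, Var(x̄₁−x̄₂) = σ²(1/n₁ + 1/(k·n₁)) = σ²·(k+1)/(k·n₁).
So n₁ = (1 + 1/k)·((z_{α/2} + z_β)/d)² = 1.400 × (2.802/0.29)².
n₁ = 1.400 × 93.36 = 130.7.
Round up: n₁ = 131, giving n₂ = ⌈2.5 × 131⌉ = ⌈327.5⌉ = 328.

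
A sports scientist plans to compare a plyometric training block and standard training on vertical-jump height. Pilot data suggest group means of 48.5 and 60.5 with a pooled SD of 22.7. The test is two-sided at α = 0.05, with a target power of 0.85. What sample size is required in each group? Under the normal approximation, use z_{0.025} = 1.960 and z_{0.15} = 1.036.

Cohen's d = |M₁ − M₂| / SD_pooled = |48.5 − 60.5| / 22.7 = 12.0 / 22.7 = 0.529.
For two independent groups with equal n: n = 2·((z_{α/2} + z_β) / d)².
z_{α/2} + z_β = 1.960 + 1.036 = 2.996.
n = 2 × (2.996 / 0.529)² = 2 × 5.664² = 2 × 32.08 = 64.2.
Round up to the next whole participant.

n = 65 per group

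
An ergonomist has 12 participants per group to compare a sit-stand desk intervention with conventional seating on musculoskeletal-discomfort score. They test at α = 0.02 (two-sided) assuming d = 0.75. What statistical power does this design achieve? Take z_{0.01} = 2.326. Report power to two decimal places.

For two equal groups, power = Φ(d·√(n/2) − z_{α/2}).
d·√(n/2) = 0.75 × √(12/2) = 0.75 × 2.449 = 1.837.
z_β = 1.837 − 2.326 = -0.489.
Power = Φ(-0.489) = 0.312.

power ≈ 0.31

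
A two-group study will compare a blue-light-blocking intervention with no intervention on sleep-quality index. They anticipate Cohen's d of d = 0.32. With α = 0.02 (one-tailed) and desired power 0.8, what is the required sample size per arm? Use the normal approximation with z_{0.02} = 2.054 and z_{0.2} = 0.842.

For two independent groups with equal n: n = 2·((z_{α} + z_β) / d)².
z_{α} + z_β = 2.054 + 0.842 = 2.896.
n = 2 × (2.896 / 0.32)² = 2 × 9.050² = 2 × 81.90 = 163.8.
Round up to the next whole participant.

n = 164 per group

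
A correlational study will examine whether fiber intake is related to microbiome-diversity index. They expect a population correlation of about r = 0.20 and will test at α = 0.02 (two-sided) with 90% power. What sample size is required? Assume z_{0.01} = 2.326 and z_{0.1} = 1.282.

Fisher's z: C = ½·ln((1+r)/(1−r)) = ½·ln(1.5000) = 0.2027.
n = ((z_{α/2} + z_β)/C)² + 3.
(2.326 + 1.282) / 0.2027 = 3.608 / 0.2027 = 17.800.
n = 17.800² + 3 = 316.83 + 3 = 319.8.
Round up.

n = 320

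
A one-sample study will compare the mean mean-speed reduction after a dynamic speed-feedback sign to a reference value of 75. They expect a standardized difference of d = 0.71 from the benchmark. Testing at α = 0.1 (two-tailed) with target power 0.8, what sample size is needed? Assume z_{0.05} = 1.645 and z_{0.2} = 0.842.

For a one-sample test: n = ((z_{α/2} + z_β) / d)².
z_{α/2} + z_β = 1.645 + 0.842 = 2.487.
n = (2.487 / 0.71)² = 3.503² = 12.27.
Round up.

n = 13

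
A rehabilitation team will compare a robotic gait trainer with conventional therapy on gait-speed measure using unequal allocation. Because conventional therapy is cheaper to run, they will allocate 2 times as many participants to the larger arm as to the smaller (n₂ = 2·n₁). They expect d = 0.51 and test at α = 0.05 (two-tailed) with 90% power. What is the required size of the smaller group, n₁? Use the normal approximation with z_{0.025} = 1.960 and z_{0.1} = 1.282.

n₁ = 61

With allocation ratio k = n₂/n₁ = 2, Var(x̄₁−x̄₂) = σ²(1/n₁ + 1/(k·n₁)) = σ²·(k+1)/(k·n₁).
So n₁ = (1 + 1/k)·((z_{α/2} + z_β)/d)² = 1.500 × (3.242/0.51)².
n₁ = 1.500 × 40.41 = 60.6.
Round up: n₁ = 61, giving n₂ = 2 × 61 = 122.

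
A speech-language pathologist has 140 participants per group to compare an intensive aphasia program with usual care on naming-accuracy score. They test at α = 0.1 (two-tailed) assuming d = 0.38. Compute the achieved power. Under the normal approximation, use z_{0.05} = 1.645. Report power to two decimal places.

power ≈ 0.94

For two equal groups, power = Φ(d·√(n/2) − z_{α/2}).
d·√(n/2) = 0.38 × √(140/2) = 0.38 × 8.367 = 3.179.
z_β = 3.179 − 1.645 = 1.534.
Power = Φ(1.534) = 0.938.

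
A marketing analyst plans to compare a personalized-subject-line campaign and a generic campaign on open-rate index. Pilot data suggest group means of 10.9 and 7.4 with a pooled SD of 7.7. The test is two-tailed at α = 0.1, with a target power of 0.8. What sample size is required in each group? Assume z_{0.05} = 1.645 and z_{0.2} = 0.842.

n = 60 per group

Cohen's d = |M₁ − M₂| / SD_pooled = |10.9 − 7.4| / 7.7 = 3.5 / 7.7 = 0.455.
For two independent groups with equal n: n = 2·((z_{α/2} + z_β) / d)².
z_{α/2} + z_β = 1.645 + 0.842 = 2.487.
n = 2 × (2.487 / 0.455)² = 2 × 5.466² = 2 × 29.88 = 59.8.
Round up to the next whole participant.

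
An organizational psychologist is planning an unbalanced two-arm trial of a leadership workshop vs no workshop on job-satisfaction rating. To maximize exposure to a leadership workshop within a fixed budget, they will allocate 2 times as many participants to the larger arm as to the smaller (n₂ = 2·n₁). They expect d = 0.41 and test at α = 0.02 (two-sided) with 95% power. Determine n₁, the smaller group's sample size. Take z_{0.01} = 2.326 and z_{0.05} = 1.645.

n₁ = 141

With allocation ratio k = n₂/n₁ = 2, Var(x̄₁−x̄₂) = σ²(1/n₁ + 1/(k·n₁)) = σ²·(k+1)/(k·n₁).
So n₁ = (1 + 1/k)·((z_{α/2} + z_β)/d)² = 1.500 × (3.971/0.41)².
n₁ = 1.500 × 93.81 = 140.7.
Round up: n₁ = 141, giving n₂ = 2 × 141 = 282.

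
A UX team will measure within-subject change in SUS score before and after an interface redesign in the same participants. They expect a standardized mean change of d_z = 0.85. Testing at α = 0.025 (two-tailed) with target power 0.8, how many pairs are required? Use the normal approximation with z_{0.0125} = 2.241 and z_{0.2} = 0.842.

For a paired (one-sample on differences) test: n = ((z_{α/2} + z_β) / d)².
z_{α/2} + z_β = 2.241 + 0.842 = 3.083.
n = (3.083 / 0.85)² = 3.627² = 13.16.
Round up.

n = 14 pairs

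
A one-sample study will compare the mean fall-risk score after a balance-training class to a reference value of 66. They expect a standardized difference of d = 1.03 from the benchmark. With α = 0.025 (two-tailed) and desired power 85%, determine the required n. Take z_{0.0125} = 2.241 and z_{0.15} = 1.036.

n = 11

For a one-sample test: n = ((z_{α/2} + z_β) / d)².
z_{α/2} + z_β = 2.241 + 1.036 = 3.277.
n = (3.277 / 1.03)² = 3.182² = 10.12.
Round up.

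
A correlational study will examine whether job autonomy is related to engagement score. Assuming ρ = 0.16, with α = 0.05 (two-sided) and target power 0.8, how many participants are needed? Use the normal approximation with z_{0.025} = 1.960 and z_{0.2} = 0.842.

n = 305

Fisher's z: C = ½·ln((1+r)/(1−r)) = ½·ln(1.3810) = 0.1614.
n = ((z_{α/2} + z_β)/C)² + 3.
(1.960 + 0.842) / 0.1614 = 2.802 / 0.1614 = 17.361.
n = 17.361² + 3 = 301.39 + 3 = 304.4.
Round up.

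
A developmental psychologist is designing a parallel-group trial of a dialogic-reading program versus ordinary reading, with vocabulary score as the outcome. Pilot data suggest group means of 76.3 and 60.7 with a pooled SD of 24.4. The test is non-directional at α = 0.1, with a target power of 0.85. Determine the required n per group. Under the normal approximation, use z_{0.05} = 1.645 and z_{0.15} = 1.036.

n = 36 per group

Cohen's d = |M₁ − M₂| / SD_pooled = |76.3 − 60.7| / 24.4 = 15.6 / 24.4 = 0.639.
For two independent groups with equal n: n = 2·((z_{α/2} + z_β) / d)².
z_{α/2} + z_β = 1.645 + 1.036 = 2.681.
n = 2 × (2.681 / 0.639)² = 2 × 4.196² = 2 × 17.60 = 35.2.
Round up to the next whole participant.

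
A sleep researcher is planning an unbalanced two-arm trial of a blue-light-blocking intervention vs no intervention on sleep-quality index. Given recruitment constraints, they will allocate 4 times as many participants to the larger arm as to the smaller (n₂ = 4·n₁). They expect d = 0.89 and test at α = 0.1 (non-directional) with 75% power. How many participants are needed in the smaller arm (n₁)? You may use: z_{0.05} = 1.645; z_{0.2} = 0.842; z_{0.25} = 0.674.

n₁ = 9

With allocation ratio k = n₂/n₁ = 4, Var(x̄₁−x̄₂) = σ²(1/n₁ + 1/(k·n₁)) = σ²·(k+1)/(k·n₁).
So n₁ = (1 + 1/k)·((z_{α/2} + z_β)/d)² = 1.250 × (2.319/0.89)².
n₁ = 1.250 × 6.79 = 8.5.
Round up: n₁ = 9, giving n₂ = 4 × 9 = 36.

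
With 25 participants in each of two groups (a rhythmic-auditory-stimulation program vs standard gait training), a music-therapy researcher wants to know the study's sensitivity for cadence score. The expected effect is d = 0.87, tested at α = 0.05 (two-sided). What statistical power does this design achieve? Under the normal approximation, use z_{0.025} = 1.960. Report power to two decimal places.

power ≈ 0.87

For two equal groups, power = Φ(d·√(n/2) − z_{α/2}).
d·√(n/2) = 0.87 × √(25/2) = 0.87 × 3.536 = 3.076.
z_β = 3.076 − 1.960 = 1.116.
Power = Φ(1.116) = 0.868.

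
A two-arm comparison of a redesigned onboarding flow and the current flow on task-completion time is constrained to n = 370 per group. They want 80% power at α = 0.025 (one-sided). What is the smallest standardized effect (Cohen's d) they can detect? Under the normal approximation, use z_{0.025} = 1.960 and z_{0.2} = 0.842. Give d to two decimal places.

For two independent groups of n = 370 each: d_min = (z_{α} + z_β)·√(2/n).
z-sum = 1.960 + 0.842 = 2.802.
d_min = 2.802 × √(2/370) = 2.802 × 0.0735 = 0.206.

d_min ≈ 0.21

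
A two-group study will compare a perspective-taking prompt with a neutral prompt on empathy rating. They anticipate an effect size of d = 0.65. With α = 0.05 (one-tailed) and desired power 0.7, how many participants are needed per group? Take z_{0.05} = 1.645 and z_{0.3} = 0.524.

n = 23 per group

For two independent groups with equal n: n = 2·((z_{α} + z_β) / d)².
z_{α} + z_β = 1.645 + 0.524 = 2.169.
n = 2 × (2.169 / 0.65)² = 2 × 3.337² = 2 × 11.14 = 22.3.
Round up to the next whole participant.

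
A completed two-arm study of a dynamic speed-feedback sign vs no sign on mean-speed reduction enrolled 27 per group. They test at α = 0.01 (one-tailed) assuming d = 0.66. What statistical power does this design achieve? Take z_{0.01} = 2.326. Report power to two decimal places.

power ≈ 0.54

For two equal groups, power = Φ(d·√(n/2) − z_{α}).
d·√(n/2) = 0.66 × √(27/2) = 0.66 × 3.674 = 2.425.
z_β = 2.425 − 2.326 = 0.099.
Power = Φ(0.099) = 0.539.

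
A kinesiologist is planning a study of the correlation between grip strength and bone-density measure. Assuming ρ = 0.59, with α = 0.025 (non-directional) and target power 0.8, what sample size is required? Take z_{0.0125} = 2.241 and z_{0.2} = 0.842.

n = 24

Fisher's z: C = ½·ln((1+r)/(1−r)) = ½·ln(3.8780) = 0.6777.
n = ((z_{α/2} + z_β)/C)² + 3.
(2.241 + 0.842) / 0.6777 = 3.083 / 0.6777 = 4.549.
n = 4.549² + 3 = 20.70 + 3 = 23.7.
Round up.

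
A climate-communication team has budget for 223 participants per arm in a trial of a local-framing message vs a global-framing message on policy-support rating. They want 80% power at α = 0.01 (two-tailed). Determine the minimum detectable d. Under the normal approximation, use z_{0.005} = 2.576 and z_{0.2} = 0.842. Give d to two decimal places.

d_min ≈ 0.32

For two independent groups of n = 223 each: d_min = (z_{α/2} + z_β)·√(2/n).
z-sum = 2.576 + 0.842 = 3.418.
d_min = 3.418 × √(2/223) = 3.418 × 0.0947 = 0.324.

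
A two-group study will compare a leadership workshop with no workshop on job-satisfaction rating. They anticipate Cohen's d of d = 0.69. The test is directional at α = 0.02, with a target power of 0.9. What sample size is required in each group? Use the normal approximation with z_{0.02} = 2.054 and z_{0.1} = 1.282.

n = 47 per group

For two independent groups with equal n: n = 2·((z_{α} + z_β) / d)².
z_{α} + z_β = 2.054 + 1.282 = 3.336.
n = 2 × (3.336 / 0.69)² = 2 × 4.835² = 2 × 23.38 = 46.8.
Round up to the next whole participant.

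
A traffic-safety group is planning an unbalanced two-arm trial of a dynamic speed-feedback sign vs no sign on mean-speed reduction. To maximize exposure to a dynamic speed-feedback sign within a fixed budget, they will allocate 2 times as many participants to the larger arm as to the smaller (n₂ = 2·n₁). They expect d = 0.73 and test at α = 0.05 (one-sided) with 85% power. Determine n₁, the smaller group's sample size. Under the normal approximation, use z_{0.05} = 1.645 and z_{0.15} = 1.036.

With allocation ratio k = n₂/n₁ = 2, Var(x̄₁−x̄₂) = σ²(1/n₁ + 1/(k·n₁)) = σ²·(k+1)/(k·n₁).
So n₁ = (1 + 1/k)·((z_{α} + z_β)/d)² = 1.500 × (2.681/0.73)².
n₁ = 1.500 × 13.49 = 20.2.
Round up: n₁ = 21, giving n₂ = 2 × 21 = 42.

n₁ = 21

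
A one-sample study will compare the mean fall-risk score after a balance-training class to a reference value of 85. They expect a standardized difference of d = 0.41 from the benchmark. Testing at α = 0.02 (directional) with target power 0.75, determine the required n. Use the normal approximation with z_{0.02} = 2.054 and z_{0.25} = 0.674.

For a one-sample test: n = ((z_{α} + z_β) / d)².
z_{α} + z_β = 2.054 + 0.674 = 2.728.
n = (2.728 / 0.41)² = 6.654² = 44.27.
Round up.

n = 45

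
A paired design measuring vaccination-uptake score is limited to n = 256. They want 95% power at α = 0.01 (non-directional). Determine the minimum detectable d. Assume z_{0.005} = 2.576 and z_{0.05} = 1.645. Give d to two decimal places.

d_min ≈ 0.26

For a single sample (or paired design) of n = 256: d_min = (z_{α/2} + z_β)/√n.
z-sum = 2.576 + 1.645 = 4.221.
d_min = 4.221 / √256 = 4.221 / 16.000 = 0.264.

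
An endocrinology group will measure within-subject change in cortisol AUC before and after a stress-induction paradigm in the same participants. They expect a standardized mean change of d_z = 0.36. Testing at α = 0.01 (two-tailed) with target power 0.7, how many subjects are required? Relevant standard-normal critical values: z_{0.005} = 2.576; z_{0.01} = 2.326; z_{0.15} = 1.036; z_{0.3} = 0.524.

For a paired (one-sample on differences) test: n = ((z_{α/2} + z_β) / d)².
z_{α/2} + z_β = 2.576 + 0.524 = 3.100.
n = (3.100 / 0.36)² = 8.611² = 74.15.
Round up.

n = 75 pairs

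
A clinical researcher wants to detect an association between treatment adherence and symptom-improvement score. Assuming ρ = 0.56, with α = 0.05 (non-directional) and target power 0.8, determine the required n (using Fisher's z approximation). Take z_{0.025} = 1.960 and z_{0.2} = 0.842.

n = 23

Fisher's z: C = ½·ln((1+r)/(1−r)) = ½·ln(3.5455) = 0.6328.
n = ((z_{α/2} + z_β)/C)² + 3.
(1.960 + 0.842) / 0.6328 = 2.802 / 0.6328 = 4.428.
n = 4.428² + 3 = 19.61 + 3 = 22.6.
Round up.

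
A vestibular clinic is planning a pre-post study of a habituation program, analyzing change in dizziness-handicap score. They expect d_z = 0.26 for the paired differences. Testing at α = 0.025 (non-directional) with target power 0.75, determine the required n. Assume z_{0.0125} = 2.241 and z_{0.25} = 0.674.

n = 126 pairs

For a paired (one-sample on differences) test: n = ((z_{α/2} + z_β) / d)².
z_{α/2} + z_β = 2.241 + 0.674 = 2.915.
n = (2.915 / 0.26)² = 11.212² = 125.70.
Round up.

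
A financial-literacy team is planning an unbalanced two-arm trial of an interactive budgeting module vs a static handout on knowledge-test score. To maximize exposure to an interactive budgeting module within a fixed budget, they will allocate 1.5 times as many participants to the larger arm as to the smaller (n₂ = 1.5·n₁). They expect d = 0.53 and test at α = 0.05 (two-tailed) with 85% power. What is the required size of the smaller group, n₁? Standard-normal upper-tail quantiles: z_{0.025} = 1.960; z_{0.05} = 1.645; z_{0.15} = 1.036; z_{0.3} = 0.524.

With allocation ratio k = n₂/n₁ = 1.5, Var(x̄₁−x̄₂) = σ²(1/n₁ + 1/(k·n₁)) = σ²·(k+1)/(k·n₁).
So n₁ = (1 + 1/k)·((z_{α/2} + z_β)/d)² = 1.667 × (2.996/0.53)².
n₁ = 1.667 × 31.95 = 53.3.
Round up: n₁ = 54, giving n₂ = 1.5 × 54 = 81.

n₁ = 54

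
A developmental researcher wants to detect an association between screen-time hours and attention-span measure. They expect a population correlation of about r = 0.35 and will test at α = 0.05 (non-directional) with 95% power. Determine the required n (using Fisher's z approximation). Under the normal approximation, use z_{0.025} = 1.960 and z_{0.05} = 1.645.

Fisher's z: C = ½·ln((1+r)/(1−r)) = ½·ln(2.0769) = 0.3654.
n = ((z_{α/2} + z_β)/C)² + 3.
(1.960 + 1.645) / 0.3654 = 3.605 / 0.3654 = 9.866.
n = 9.866² + 3 = 97.34 + 3 = 100.3.
Round up.

n = 101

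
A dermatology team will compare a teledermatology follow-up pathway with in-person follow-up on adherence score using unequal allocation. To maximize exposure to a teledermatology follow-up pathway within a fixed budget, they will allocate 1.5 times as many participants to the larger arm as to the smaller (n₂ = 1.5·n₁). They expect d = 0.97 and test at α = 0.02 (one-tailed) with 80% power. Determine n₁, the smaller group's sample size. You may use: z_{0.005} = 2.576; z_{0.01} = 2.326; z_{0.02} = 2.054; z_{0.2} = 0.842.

With allocation ratio k = n₂/n₁ = 1.5, Var(x̄₁−x̄₂) = σ²(1/n₁ + 1/(k·n₁)) = σ²·(k+1)/(k·n₁).
So n₁ = (1 + 1/k)·((z_{α} + z_β)/d)² = 1.667 × (2.896/0.97)².
n₁ = 1.667 × 8.91 = 14.9.
Round up: n₁ = 15, giving n₂ = ⌈1.5 × 15⌉ = ⌈22.5⌉ = 23.

n₁ = 15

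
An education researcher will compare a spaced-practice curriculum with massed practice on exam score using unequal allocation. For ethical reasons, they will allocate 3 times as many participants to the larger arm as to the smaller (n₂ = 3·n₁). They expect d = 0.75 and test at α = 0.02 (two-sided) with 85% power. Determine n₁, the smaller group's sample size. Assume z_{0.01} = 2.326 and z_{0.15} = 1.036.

With allocation ratio k = n₂/n₁ = 3, Var(x̄₁−x̄₂) = σ²(1/n₁ + 1/(k·n₁)) = σ²·(k+1)/(k·n₁).
So n₁ = (1 + 1/k)·((z_{α/2} + z_β)/d)² = 1.333 × (3.362/0.75)².
n₁ = 1.333 × 20.09 = 26.8.
Round up: n₁ = 27, giving n₂ = 3 × 27 = 81.

n₁ = 27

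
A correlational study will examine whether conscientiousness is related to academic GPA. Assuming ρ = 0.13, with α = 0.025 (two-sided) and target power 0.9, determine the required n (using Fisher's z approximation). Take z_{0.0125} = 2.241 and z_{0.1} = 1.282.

n = 730

Fisher's z: C = ½·ln((1+r)/(1−r)) = ½·ln(1.2989) = 0.1307.
n = ((z_{α/2} + z_β)/C)² + 3.
(2.241 + 1.282) / 0.1307 = 3.523 / 0.1307 = 26.955.
n = 26.955² + 3 = 726.56 + 3 = 729.6.
Round up.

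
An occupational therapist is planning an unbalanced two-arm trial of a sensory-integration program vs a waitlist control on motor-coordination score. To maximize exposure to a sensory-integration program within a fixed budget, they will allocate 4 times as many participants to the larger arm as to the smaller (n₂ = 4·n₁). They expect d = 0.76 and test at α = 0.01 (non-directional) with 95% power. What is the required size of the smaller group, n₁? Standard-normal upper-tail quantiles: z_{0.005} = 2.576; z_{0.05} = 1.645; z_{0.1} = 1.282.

With allocation ratio k = n₂/n₁ = 4, Var(x̄₁−x̄₂) = σ²(1/n₁ + 1/(k·n₁)) = σ²·(k+1)/(k·n₁).
So n₁ = (1 + 1/k)·((z_{α/2} + z_β)/d)² = 1.250 × (4.221/0.76)².
n₁ = 1.250 × 30.85 = 38.6.
Round up: n₁ = 39, giving n₂ = 4 × 39 = 156.

n₁ = 39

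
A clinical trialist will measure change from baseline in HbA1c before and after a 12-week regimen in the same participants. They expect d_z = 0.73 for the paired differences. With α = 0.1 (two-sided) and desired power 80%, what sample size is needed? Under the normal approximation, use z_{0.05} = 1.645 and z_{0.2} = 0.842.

n = 12 pairs

For a paired (one-sample on differences) test: n = ((z_{α/2} + z_β) / d)².
z_{α/2} + z_β = 1.645 + 0.842 = 2.487.
n = (2.487 / 0.73)² = 3.407² = 11.61.
Round up.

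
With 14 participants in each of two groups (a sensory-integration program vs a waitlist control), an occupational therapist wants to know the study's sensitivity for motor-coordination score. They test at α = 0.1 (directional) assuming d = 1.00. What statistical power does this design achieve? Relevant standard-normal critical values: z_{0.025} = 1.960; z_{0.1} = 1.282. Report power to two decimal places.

For two equal groups, power = Φ(d·√(n/2) − z_{α}).
d·√(n/2) = 1.00 × √(14/2) = 1.00 × 2.646 = 2.646.
z_β = 2.646 − 1.282 = 1.364.
Power = Φ(1.364) = 0.914.

power ≈ 0.91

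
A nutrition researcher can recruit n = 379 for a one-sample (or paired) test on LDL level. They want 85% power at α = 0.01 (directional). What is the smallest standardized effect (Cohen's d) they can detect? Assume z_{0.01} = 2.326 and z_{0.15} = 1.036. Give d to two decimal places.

d_min ≈ 0.17

For a single sample (or paired design) of n = 379: d_min = (z_{α} + z_β)/√n.
z-sum = 2.326 + 1.036 = 3.362.
d_min = 3.362 / √379 = 3.362 / 19.468 = 0.173.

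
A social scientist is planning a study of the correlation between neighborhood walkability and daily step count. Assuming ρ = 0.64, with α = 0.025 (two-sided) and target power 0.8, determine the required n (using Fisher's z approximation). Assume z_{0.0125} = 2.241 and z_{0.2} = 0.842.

Fisher's z: C = ½·ln((1+r)/(1−r)) = ½·ln(4.5556) = 0.7582.
n = ((z_{α/2} + z_β)/C)² + 3.
(2.241 + 0.842) / 0.7582 = 3.083 / 0.7582 = 4.066.
n = 4.066² + 3 = 16.53 + 3 = 19.5.
Round up.

n = 20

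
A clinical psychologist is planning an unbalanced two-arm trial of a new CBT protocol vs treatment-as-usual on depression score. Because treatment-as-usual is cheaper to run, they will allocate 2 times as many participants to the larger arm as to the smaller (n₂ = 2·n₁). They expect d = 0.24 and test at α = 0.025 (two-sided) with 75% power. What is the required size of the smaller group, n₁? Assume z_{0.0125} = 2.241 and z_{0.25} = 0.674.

n₁ = 222

With allocation ratio k = n₂/n₁ = 2, Var(x̄₁−x̄₂) = σ²(1/n₁ + 1/(k·n₁)) = σ²·(k+1)/(k·n₁).
So n₁ = (1 + 1/k)·((z_{α/2} + z_β)/d)² = 1.500 × (2.915/0.24)².
n₁ = 1.500 × 147.52 = 221.3.
Round up: n₁ = 222, giving n₂ = 2 × 222 = 444.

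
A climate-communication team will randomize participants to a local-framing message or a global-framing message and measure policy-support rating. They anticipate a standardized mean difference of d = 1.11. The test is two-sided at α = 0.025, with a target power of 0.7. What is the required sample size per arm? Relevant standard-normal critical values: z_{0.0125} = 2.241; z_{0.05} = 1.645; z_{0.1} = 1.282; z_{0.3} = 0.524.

n = 13 per group

For two independent groups with equal n: n = 2·((z_{α/2} + z_β) / d)².
z_{α/2} + z_β = 2.241 + 0.524 = 2.765.
n = 2 × (2.765 / 1.11)² = 2 × 2.491² = 2 × 6.21 = 12.4.
Round up to the next whole participant.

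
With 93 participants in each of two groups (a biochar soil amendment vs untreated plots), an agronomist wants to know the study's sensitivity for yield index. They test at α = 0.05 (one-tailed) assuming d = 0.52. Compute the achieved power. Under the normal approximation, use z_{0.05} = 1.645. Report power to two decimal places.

power ≈ 0.97

For two equal groups, power = Φ(d·√(n/2) − z_{α}).
d·√(n/2) = 0.52 × √(93/2) = 0.52 × 6.819 = 3.546.
z_β = 3.546 − 1.645 = 1.901.
Power = Φ(1.901) = 0.971.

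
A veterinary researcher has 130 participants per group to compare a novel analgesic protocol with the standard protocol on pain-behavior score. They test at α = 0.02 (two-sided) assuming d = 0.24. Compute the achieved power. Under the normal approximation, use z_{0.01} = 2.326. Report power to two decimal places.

For two equal groups, power = Φ(d·√(n/2) − z_{α/2}).
d·√(n/2) = 0.24 × √(130/2) = 0.24 × 8.062 = 1.935.
z_β = 1.935 − 2.326 = -0.391.
Power = Φ(-0.391) = 0.348.

power ≈ 0.35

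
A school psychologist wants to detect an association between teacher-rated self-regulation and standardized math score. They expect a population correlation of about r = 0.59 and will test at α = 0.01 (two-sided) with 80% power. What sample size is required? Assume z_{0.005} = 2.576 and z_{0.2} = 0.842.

Fisher's z: C = ½·ln((1+r)/(1−r)) = ½·ln(3.8780) = 0.6777.
n = ((z_{α/2} + z_β)/C)² + 3.
(2.576 + 0.842) / 0.6777 = 3.418 / 0.6777 = 5.044.
n = 5.044² + 3 = 25.44 + 3 = 28.4.
Round up.

n = 29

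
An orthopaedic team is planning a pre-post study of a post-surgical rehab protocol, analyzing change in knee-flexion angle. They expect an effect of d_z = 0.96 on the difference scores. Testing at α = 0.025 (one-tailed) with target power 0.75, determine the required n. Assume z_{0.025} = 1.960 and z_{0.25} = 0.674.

n = 8 pairs

For a paired (one-sample on differences) test: n = ((z_{α} + z_β) / d)².
z_{α} + z_β = 1.960 + 0.674 = 2.634.
n = (2.634 / 0.96)² = 2.744² = 7.53.
Round up.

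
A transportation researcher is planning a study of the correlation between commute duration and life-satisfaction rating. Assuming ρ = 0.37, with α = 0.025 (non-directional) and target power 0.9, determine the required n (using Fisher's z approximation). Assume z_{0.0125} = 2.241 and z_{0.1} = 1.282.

n = 86

Fisher's z: C = ½·ln((1+r)/(1−r)) = ½·ln(2.1746) = 0.3884.
n = ((z_{α/2} + z_β)/C)² + 3.
(2.241 + 1.282) / 0.3884 = 3.523 / 0.3884 = 9.071.
n = 9.071² + 3 = 82.27 + 3 = 85.3.
Round up.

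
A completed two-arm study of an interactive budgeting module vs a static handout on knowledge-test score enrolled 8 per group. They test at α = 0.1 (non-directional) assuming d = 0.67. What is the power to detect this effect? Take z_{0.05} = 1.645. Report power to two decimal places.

power ≈ 0.38

For two equal groups, power = Φ(d·√(n/2) − z_{α/2}).
d·√(n/2) = 0.67 × √(8/2) = 0.67 × 2.000 = 1.340.
z_β = 1.340 − 1.645 = -0.305.
Power = Φ(-0.305) = 0.380.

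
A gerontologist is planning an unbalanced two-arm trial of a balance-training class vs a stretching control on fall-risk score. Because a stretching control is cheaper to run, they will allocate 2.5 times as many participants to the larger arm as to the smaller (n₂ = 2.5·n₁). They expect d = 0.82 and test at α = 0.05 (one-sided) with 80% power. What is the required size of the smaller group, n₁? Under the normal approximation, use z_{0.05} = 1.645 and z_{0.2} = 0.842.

With allocation ratio k = n₂/n₁ = 2.5, Var(x̄₁−x̄₂) = σ²(1/n₁ + 1/(k·n₁)) = σ²·(k+1)/(k·n₁).
So n₁ = (1 + 1/k)·((z_{α} + z_β)/d)² = 1.400 × (2.487/0.82)².
n₁ = 1.400 × 9.20 = 12.9.
Round up: n₁ = 13, giving n₂ = ⌈2.5 × 13⌉ = ⌈32.5⌉ = 33.

n₁ = 13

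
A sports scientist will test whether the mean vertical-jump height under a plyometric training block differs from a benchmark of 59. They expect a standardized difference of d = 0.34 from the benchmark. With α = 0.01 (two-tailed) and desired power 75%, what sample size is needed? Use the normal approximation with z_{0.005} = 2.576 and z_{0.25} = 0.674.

For a one-sample test: n = ((z_{α/2} + z_β) / d)².
z_{α/2} + z_β = 2.576 + 0.674 = 3.250.
n = (3.250 / 0.34)² = 9.559² = 91.37.
Round up.

n = 92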